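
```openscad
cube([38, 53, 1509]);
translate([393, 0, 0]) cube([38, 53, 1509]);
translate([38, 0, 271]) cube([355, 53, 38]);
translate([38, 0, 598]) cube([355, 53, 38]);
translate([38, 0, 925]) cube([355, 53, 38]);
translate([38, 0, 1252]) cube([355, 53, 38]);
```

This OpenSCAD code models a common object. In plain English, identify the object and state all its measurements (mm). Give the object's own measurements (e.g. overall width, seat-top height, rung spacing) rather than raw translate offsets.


A straight ladder. Two 38×53 mm vertical rails, 1509 mm tall, stand 431 mm apart (outside-to-outside) with their front faces coplanar on the −y side. 4 rungs, each 53 mm deep and 38 mm tall, span between the inner faces of the rails, front faces flush with the rails. The lowest rung's underside is at z = 271 mm and rungs are spaced 327 mm apart (underside to underside).


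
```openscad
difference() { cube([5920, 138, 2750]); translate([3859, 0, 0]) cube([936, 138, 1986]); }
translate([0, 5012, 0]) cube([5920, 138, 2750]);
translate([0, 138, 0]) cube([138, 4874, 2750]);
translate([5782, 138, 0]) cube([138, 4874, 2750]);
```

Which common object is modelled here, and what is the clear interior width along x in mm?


A single room. The interior width is 5644 mm.

Four walls enclosing a rectangle with a door in the front wall — a room. Outside width 5920 minus two 138 mm walls gives 5644 mm.


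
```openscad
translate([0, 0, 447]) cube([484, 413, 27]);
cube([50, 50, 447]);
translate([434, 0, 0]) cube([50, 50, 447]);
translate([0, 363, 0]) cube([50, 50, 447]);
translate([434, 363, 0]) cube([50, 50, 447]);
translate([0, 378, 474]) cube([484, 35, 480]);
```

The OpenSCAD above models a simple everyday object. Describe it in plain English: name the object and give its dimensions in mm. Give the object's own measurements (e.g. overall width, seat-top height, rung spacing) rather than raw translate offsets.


A chair. The seat is a 484×413×27 mm slab with its top at z = 474 mm, on four 50×50 mm corner legs (flush with the seat edges, standing on z = 0). A flat backrest 35 mm thick, 480 mm tall, spans the full seat width and rises from the seat top along its +y edge, rear face flush with the rear of the seat.


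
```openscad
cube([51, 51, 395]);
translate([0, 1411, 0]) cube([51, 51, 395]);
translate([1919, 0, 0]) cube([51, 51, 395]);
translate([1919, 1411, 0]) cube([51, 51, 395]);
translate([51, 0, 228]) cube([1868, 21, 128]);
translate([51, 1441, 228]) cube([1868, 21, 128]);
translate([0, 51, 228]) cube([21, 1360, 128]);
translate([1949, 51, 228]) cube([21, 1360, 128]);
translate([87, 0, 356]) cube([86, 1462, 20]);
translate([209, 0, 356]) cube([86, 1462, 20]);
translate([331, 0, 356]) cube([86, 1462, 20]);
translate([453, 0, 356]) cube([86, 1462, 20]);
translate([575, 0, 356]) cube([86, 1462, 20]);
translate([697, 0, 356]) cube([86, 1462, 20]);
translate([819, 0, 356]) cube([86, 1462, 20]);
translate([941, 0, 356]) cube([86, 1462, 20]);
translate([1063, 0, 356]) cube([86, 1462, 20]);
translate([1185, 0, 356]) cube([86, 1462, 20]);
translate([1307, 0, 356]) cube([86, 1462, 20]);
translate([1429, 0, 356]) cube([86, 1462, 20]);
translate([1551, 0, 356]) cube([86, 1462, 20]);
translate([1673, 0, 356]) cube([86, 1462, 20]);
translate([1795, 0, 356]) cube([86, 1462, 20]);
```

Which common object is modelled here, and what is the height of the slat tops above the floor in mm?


A bed frame. The slat-top height is 376 mm.

Four posts, four rails, and a row of slats — a bed frame. Slats sit on the rails at z = 228 + 128 = 356; with slat thickness 20, the top is 376 mm.


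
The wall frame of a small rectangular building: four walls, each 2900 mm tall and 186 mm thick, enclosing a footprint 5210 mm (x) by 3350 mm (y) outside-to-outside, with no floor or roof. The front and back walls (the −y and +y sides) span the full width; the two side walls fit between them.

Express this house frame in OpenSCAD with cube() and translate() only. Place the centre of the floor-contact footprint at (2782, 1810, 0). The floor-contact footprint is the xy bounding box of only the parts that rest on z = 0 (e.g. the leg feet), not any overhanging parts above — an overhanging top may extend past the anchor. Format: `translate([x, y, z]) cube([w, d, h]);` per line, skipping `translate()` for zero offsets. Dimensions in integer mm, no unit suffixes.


translate([177, 135, 0]) cube([5210, 186, 2900]);
translate([177, 3299, 0]) cube([5210, 186, 2900]);
translate([177, 321, 0]) cube([186, 2978, 2900]);
translate([5201, 321, 0]) cube([186, 2978, 2900]);


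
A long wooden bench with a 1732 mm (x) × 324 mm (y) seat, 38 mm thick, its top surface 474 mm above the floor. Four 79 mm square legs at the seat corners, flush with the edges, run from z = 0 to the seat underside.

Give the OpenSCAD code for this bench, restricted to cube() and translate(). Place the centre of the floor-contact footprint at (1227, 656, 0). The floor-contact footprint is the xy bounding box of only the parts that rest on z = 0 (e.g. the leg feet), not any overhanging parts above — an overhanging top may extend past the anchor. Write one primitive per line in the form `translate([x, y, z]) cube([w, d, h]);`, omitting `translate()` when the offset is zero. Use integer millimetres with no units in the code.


// leg_h = 474 − 38 = 436
translate([361, 494, 436]) cube([1732, 324, 38]);
translate([361, 494, 0]) cube([79, 79, 436]);
translate([361, 739, 0]) cube([79, 79, 436]);
translate([2014, 494, 0]) cube([79, 79, 436]);
translate([2014, 739, 0]) cube([79, 79, 436]);


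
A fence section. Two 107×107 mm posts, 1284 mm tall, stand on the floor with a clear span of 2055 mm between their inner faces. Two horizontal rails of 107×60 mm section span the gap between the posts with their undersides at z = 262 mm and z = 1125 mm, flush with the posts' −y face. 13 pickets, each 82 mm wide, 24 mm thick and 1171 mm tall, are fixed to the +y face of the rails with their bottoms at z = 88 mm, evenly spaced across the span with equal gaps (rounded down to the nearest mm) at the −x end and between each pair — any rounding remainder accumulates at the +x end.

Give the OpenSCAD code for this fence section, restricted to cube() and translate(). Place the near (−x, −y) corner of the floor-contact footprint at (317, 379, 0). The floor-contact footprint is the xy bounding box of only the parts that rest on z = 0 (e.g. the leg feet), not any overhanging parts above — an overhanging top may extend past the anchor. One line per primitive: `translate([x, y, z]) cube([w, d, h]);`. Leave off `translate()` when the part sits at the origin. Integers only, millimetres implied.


translate([317, 379, 0]) cube([107, 107, 1284]);
translate([2479, 379, 0]) cube([107, 107, 1284]);
translate([424, 379, 262]) cube([2055, 107, 60]);
translate([424, 379, 1125]) cube([2055, 107, 60]);
translate([494, 486, 88]) cube([82, 24, 1171]);
translate([646, 486, 88]) cube([82, 24, 1171]);
translate([798, 486, 88]) cube([82, 24, 1171]);
translate([950, 486, 88]) cube([82, 24, 1171]);
translate([1102, 486, 88]) cube([82, 24, 1171]);
translate([1254, 486, 88]) cube([82, 24, 1171]);
translate([1406, 486, 88]) cube([82, 24, 1171]);
translate([1558, 486, 88]) cube([82, 24, 1171]);
translate([1710, 486, 88]) cube([82, 24, 1171]);
translate([1862, 486, 88]) cube([82, 24, 1171]);
translate([2014, 486, 88]) cube([82, 24, 1171]);
translate([2166, 486, 88]) cube([82, 24, 1171]);
translate([2318, 486, 88]) cube([82, 24, 1171]);


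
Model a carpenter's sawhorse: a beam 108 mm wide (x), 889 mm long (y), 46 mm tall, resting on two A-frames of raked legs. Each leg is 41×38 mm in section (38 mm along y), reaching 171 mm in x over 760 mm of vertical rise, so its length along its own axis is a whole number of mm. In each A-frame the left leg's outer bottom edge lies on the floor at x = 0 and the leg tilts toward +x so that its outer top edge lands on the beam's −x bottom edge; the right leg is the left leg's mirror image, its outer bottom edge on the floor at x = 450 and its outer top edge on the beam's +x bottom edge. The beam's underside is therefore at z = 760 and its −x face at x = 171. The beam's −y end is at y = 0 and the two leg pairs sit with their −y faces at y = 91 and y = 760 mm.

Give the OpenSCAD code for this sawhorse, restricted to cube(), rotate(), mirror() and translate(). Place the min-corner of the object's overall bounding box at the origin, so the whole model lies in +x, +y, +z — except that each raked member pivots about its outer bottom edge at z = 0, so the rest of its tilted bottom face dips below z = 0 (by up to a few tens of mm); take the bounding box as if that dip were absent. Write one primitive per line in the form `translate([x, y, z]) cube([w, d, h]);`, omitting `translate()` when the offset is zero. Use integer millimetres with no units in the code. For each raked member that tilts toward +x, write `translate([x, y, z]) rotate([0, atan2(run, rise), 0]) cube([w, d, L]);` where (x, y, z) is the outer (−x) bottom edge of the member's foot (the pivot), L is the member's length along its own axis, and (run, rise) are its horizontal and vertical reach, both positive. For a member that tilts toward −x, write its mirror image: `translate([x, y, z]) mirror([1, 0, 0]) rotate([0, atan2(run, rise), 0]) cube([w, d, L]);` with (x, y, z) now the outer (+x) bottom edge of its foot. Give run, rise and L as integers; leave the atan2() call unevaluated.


translate([171, 0, 760]) cube([108, 889, 46]);
translate([0, 91, 0]) rotate([0, atan2(171, 760), 0]) cube([41, 38, 779]);
translate([450, 91, 0]) mirror([1, 0, 0]) rotate([0, atan2(171, 760), 0]) cube([41, 38, 779]);
translate([0, 760, 0]) rotate([0, atan2(171, 760), 0]) cube([41, 38, 779]);
translate([450, 760, 0]) mirror([1, 0, 0]) rotate([0, atan2(171, 760), 0]) cube([41, 38, 779]);


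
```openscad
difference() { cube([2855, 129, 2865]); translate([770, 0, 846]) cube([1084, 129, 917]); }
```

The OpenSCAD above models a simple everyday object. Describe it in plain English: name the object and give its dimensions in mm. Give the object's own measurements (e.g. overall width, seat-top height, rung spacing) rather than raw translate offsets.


A wall 2855 mm long (x), 129 mm thick (y), 2865 mm tall, with a rectangular window opening cut through it. The opening is 1084 mm wide and 917 mm tall; its sill is at z = 846 mm and its near (−x) edge is 770 mm from the wall's −x end. The opening passes through the full wall thickness.


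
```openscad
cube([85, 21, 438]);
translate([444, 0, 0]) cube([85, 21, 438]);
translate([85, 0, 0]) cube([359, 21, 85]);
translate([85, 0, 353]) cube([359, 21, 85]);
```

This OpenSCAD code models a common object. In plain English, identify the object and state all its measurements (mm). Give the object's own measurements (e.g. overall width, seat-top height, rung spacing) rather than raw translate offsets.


A rectangular picture frame lying in the x–z plane (depth along y). The opening is 359 mm wide (x) by 268 mm tall (z), surrounded by a border 85 mm wide on all four sides. The frame is 21 mm deep and is made of two full-height vertical stiles with two horizontal rails fitted between them.


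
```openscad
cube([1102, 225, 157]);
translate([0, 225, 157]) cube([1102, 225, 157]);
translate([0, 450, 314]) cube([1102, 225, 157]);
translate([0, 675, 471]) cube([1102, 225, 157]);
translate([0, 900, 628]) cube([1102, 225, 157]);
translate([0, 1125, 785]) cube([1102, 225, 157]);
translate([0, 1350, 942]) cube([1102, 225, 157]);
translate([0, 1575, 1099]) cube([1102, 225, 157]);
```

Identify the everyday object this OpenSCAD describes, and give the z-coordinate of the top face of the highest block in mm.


A staircase. The total rise is 1256 mm.

8 identical blocks, each offset up and back from the previous — a staircase. Each step is 157 mm tall and there are 8 of them, so the total rise is 8 × 157 = 1256 mm.


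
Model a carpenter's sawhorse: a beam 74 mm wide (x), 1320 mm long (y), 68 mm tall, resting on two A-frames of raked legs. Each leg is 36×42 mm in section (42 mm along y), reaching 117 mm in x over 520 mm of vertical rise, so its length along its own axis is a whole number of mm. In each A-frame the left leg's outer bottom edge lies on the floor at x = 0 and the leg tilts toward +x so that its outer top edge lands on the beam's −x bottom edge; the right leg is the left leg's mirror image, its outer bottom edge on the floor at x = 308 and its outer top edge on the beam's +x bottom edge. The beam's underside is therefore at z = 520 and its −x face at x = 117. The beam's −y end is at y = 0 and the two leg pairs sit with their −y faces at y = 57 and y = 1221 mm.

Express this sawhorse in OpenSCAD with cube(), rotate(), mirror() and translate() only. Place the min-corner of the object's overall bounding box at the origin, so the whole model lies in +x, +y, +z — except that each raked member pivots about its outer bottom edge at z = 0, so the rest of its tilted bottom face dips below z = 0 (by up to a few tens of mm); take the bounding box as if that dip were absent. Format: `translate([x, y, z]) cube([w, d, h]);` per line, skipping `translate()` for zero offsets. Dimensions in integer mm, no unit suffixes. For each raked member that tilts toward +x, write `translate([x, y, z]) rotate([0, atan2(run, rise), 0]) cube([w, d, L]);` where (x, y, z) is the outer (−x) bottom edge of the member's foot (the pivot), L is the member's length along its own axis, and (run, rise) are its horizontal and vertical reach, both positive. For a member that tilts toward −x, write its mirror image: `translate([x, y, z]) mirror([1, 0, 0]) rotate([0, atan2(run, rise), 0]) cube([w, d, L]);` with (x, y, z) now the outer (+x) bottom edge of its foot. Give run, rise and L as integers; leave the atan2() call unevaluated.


translate([117, 0, 520]) cube([74, 1320, 68]);
translate([0, 57, 0]) rotate([0, atan2(117, 520), 0]) cube([36, 42, 533]);
translate([308, 57, 0]) mirror([1, 0, 0]) rotate([0, atan2(117, 520), 0]) cube([36, 42, 533]);
translate([0, 1221, 0]) rotate([0, atan2(117, 520), 0]) cube([36, 42, 533]);
translate([308, 1221, 0]) mirror([1, 0, 0]) rotate([0, atan2(117, 520), 0]) cube([36, 42, 533]);


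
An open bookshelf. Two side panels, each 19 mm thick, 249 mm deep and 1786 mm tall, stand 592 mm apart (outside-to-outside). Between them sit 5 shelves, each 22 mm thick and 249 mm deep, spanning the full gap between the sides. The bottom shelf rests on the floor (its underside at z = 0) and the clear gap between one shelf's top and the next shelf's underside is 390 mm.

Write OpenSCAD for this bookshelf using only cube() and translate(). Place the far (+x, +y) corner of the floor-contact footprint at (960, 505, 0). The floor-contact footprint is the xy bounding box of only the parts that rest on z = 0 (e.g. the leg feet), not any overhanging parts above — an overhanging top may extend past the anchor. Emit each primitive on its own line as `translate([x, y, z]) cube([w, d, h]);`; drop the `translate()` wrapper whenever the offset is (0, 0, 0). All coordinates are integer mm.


translate([368, 256, 0]) cube([19, 249, 1786]);
translate([941, 256, 0]) cube([19, 249, 1786]);
translate([387, 256, 0]) cube([554, 249, 22]);
translate([387, 256, 412]) cube([554, 249, 22]);
translate([387, 256, 824]) cube([554, 249, 22]);
translate([387, 256, 1236]) cube([554, 249, 22]);
translate([387, 256, 1648]) cube([554, 249, 22]);


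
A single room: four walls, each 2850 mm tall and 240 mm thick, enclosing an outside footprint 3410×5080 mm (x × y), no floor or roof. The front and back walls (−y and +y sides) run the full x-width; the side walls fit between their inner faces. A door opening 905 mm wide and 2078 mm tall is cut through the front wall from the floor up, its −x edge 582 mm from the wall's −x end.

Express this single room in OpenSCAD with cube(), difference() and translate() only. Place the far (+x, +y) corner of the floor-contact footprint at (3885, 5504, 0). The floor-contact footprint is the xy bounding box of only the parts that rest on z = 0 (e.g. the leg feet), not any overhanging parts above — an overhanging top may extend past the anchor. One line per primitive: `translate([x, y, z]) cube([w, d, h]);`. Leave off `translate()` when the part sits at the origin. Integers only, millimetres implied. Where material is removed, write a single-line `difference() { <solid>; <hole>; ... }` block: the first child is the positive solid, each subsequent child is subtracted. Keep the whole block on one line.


difference() { translate([475, 424, 0]) cube([3410, 240, 2850]); translate([1057, 424, 0]) cube([905, 240, 2078]); }
translate([475, 5264, 0]) cube([3410, 240, 2850]);
translate([475, 664, 0]) cube([240, 4600, 2850]);
translate([3645, 664, 0]) cube([240, 4600, 2850]);


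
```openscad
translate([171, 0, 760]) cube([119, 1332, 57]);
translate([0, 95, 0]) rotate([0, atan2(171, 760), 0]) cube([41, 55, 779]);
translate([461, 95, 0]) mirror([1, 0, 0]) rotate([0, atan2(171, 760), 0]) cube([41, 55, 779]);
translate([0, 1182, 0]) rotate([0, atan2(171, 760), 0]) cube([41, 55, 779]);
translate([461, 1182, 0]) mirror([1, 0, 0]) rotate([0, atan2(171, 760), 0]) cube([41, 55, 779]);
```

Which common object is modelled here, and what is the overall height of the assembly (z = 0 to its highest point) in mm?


A sawhorse. The overall height is 817 mm.

A beam across two mirrored pairs of raked legs — a sawhorse. The beam's underside is at z = 760 (matching the legs' vertical rise in atan2(171, 760)) and the beam is 57 mm tall, so its top is at 760 + 57 = 817 mm. The raked legs top out at the beam's underside, so that is the highest point.


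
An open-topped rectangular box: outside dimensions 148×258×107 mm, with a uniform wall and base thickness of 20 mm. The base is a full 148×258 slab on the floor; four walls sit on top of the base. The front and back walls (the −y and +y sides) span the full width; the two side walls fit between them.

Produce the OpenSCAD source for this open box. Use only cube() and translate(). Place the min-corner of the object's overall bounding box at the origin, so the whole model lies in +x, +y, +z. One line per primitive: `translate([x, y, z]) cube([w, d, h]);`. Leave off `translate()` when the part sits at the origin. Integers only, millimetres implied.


cube([148, 258, 20]);
translate([0, 0, 20]) cube([148, 20, 87]);
translate([0, 238, 20]) cube([148, 20, 87]);
translate([0, 20, 20]) cube([20, 218, 87]);
translate([128, 20, 20]) cube([20, 218, 87]);


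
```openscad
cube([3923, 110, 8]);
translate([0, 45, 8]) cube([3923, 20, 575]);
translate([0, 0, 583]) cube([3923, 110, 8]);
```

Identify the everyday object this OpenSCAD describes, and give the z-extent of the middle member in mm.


An I-beam. The web height is 575 mm.

Two wide flanges with a thin centred web — an I-beam. Overall 591 mm minus two 8 mm flanges gives a web of 591 − 2·8 = 575 mm.


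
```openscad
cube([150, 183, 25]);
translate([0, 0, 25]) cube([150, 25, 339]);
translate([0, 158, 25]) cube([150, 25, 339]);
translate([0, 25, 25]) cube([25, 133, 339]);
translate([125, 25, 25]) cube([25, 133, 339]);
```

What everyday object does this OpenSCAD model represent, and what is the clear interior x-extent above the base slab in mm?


An open box. The internal width is 100 mm.

A 150×183 base slab with four walls standing on it — an open box. The base is 150 mm wide and the walls are 25 mm thick, so the internal width is 150 − 2 × 25 = 100 mm.


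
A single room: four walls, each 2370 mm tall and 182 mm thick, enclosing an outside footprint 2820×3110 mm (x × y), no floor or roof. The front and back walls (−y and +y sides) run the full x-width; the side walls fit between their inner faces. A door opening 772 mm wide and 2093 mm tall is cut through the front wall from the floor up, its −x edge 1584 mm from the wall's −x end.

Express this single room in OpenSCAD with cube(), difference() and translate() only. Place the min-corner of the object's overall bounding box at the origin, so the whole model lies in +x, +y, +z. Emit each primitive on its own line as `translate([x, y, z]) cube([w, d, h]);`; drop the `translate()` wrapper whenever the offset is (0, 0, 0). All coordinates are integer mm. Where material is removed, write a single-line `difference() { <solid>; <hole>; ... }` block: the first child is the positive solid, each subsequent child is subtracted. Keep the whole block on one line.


difference() { cube([2820, 182, 2370]); translate([1584, 0, 0]) cube([772, 182, 2093]); }
translate([0, 2928, 0]) cube([2820, 182, 2370]);
translate([0, 182, 0]) cube([182, 2746, 2370]);
translate([2638, 182, 0]) cube([182, 2746, 2370]);


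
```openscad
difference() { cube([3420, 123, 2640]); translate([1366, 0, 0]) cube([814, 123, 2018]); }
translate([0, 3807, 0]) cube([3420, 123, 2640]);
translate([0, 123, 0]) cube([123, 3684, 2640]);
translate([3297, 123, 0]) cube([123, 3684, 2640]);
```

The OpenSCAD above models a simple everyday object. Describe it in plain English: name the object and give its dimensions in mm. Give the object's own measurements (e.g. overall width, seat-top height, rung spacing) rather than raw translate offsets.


A single room: four walls, each 2640 mm tall and 123 mm thick, enclosing an outside footprint 3420×3930 mm (x × y), no floor or roof. The front and back walls (−y and +y sides) run the full x-width; the side walls fit between their inner faces. A door opening 814 mm wide and 2018 mm tall is cut through the front wall from the floor up, its −x edge 1366 mm from the wall's −x end.


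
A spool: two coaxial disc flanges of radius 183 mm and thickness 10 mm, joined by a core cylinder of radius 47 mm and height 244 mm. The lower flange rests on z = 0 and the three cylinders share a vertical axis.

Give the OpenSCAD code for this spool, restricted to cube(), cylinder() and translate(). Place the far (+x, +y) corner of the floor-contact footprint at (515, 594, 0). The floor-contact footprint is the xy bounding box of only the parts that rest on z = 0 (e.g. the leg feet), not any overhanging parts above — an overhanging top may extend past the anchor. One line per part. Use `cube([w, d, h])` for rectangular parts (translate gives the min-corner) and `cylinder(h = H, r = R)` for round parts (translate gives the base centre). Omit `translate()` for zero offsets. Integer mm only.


translate([332, 411, 0]) cylinder(h = 10, r = 183);
translate([332, 411, 10]) cylinder(h = 244, r = 47);
translate([332, 411, 254]) cylinder(h = 10, r = 183);


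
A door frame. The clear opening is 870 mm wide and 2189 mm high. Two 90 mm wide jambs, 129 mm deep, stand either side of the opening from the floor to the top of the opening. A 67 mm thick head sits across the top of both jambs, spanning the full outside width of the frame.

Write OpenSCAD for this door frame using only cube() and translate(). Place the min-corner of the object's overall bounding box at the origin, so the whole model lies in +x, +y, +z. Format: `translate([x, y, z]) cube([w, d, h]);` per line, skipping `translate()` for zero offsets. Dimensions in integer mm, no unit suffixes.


cube([90, 129, 2189]);
translate([960, 0, 0]) cube([90, 129, 2189]);
translate([0, 0, 2189]) cube([1050, 129, 67]);


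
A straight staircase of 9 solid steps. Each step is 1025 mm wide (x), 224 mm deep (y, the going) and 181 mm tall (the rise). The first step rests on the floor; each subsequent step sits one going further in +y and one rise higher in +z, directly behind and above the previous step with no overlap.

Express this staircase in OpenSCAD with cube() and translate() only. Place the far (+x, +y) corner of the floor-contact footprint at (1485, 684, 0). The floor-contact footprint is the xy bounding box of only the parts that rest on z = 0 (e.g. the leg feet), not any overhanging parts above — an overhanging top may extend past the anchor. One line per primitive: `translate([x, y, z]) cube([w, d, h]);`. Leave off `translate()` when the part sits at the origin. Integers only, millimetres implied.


translate([460, 460, 0]) cube([1025, 224, 181]);
translate([460, 684, 181]) cube([1025, 224, 181]);
translate([460, 908, 362]) cube([1025, 224, 181]);
translate([460, 1132, 543]) cube([1025, 224, 181]);
translate([460, 1356, 724]) cube([1025, 224, 181]);
translate([460, 1580, 905]) cube([1025, 224, 181]);
translate([460, 1804, 1086]) cube([1025, 224, 181]);
translate([460, 2028, 1267]) cube([1025, 224, 181]);
translate([460, 2252, 1448]) cube([1025, 224, 181]);


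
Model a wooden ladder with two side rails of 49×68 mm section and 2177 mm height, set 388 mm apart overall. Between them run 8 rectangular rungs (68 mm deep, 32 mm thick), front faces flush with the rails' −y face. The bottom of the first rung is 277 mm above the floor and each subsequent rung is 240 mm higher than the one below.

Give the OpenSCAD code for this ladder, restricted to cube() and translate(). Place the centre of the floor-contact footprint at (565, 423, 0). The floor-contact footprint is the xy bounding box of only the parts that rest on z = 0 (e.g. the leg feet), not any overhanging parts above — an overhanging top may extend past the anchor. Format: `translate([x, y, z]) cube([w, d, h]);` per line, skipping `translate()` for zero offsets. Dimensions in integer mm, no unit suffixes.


translate([371, 389, 0]) cube([49, 68, 2177]);
translate([710, 389, 0]) cube([49, 68, 2177]);
translate([420, 389, 277]) cube([290, 68, 32]);
translate([420, 389, 517]) cube([290, 68, 32]);
translate([420, 389, 757]) cube([290, 68, 32]);
translate([420, 389, 997]) cube([290, 68, 32]);
translate([420, 389, 1237]) cube([290, 68, 32]);
translate([420, 389, 1477]) cube([290, 68, 32]);
translate([420, 389, 1717]) cube([290, 68, 32]);
translate([420, 389, 1957]) cube([290, 68, 32]);


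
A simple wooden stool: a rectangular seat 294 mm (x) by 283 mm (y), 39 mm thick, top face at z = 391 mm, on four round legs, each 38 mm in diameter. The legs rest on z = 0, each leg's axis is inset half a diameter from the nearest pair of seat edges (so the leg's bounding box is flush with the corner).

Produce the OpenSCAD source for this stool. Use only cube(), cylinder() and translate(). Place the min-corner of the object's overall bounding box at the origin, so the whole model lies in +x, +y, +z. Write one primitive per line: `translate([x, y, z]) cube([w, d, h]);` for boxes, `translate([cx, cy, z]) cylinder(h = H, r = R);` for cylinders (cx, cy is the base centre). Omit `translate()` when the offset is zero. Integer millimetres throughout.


// leg_h = 391 - 39 = 352
translate([0, 0, 352]) cube([294, 283, 39]);
translate([19, 19, 0]) cylinder(h = 352, r = 19);
translate([275, 19, 0]) cylinder(h = 352, r = 19);
translate([19, 264, 0]) cylinder(h = 352, r = 19);
translate([275, 264, 0]) cylinder(h = 352, r = 19);


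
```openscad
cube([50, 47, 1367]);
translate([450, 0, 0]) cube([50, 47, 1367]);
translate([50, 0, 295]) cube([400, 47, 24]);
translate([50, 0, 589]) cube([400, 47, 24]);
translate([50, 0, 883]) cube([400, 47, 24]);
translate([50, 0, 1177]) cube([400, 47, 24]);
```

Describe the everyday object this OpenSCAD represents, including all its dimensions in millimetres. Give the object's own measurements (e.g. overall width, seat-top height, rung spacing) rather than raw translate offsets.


A straight ladder. Two 50×47 mm vertical rails, 1367 mm tall, stand 500 mm apart (outside-to-outside) with their front faces coplanar on the −y side. 4 rungs, each 47 mm deep and 24 mm tall, span between the inner faces of the rails, front faces flush with the rails. The lowest rung's underside is at z = 295 mm and rungs are spaced 294 mm apart (underside to underside).


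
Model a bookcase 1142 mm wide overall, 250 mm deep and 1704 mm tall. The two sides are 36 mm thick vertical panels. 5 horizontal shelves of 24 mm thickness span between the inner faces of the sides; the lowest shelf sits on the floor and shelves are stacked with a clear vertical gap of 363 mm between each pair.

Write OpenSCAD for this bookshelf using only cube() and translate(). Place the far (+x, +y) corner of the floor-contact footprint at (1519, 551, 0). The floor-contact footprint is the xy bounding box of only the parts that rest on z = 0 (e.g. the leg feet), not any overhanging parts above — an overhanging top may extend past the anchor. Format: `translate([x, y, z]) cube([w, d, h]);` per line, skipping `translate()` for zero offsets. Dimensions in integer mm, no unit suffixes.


translate([377, 301, 0]) cube([36, 250, 1704]);
translate([1483, 301, 0]) cube([36, 250, 1704]);
translate([413, 301, 0]) cube([1070, 250, 24]);
translate([413, 301, 387]) cube([1070, 250, 24]);
translate([413, 301, 774]) cube([1070, 250, 24]);
translate([413, 301, 1161]) cube([1070, 250, 24]);
translate([413, 301, 1548]) cube([1070, 250, 24]);


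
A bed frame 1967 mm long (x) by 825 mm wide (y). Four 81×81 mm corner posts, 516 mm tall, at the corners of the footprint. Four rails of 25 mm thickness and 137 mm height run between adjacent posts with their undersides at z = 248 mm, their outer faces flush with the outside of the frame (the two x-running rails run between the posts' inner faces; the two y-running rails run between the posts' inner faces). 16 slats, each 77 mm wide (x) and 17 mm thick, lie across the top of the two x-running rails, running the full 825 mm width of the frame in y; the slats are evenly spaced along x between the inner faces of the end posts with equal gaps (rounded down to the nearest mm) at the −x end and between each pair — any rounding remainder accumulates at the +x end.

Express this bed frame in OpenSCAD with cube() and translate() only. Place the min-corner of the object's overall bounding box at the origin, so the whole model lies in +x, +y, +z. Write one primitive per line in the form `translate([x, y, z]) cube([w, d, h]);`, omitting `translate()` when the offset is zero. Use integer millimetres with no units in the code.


cube([81, 81, 516]);
translate([0, 744, 0]) cube([81, 81, 516]);
translate([1886, 0, 0]) cube([81, 81, 516]);
translate([1886, 744, 0]) cube([81, 81, 516]);
translate([81, 0, 248]) cube([1805, 25, 137]);
translate([81, 800, 248]) cube([1805, 25, 137]);
translate([0, 81, 248]) cube([25, 663, 137]);
translate([1942, 81, 248]) cube([25, 663, 137]);
translate([114, 0, 385]) cube([77, 825, 17]);
translate([224, 0, 385]) cube([77, 825, 17]);
translate([334, 0, 385]) cube([77, 825, 17]);
translate([444, 0, 385]) cube([77, 825, 17]);
translate([554, 0, 385]) cube([77, 825, 17]);
translate([664, 0, 385]) cube([77, 825, 17]);
translate([774, 0, 385]) cube([77, 825, 17]);
translate([884, 0, 385]) cube([77, 825, 17]);
translate([994, 0, 385]) cube([77, 825, 17]);
translate([1104, 0, 385]) cube([77, 825, 17]);
translate([1214, 0, 385]) cube([77, 825, 17]);
translate([1324, 0, 385]) cube([77, 825, 17]);
translate([1434, 0, 385]) cube([77, 825, 17]);
translate([1544, 0, 385]) cube([77, 825, 17]);
translate([1654, 0, 385]) cube([77, 825, 17]);
translate([1764, 0, 385]) cube([77, 825, 17]);


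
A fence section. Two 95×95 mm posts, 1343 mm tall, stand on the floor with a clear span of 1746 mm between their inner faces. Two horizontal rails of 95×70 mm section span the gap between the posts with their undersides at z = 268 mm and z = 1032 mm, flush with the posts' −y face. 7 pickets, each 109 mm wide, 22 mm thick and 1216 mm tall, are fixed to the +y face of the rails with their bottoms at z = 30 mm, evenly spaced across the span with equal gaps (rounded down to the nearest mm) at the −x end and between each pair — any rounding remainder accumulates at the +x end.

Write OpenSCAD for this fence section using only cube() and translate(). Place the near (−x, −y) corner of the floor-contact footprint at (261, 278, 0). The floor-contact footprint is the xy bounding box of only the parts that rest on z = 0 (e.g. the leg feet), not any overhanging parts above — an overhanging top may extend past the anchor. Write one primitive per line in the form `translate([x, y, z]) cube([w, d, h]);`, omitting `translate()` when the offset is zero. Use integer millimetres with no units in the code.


translate([261, 278, 0]) cube([95, 95, 1343]);
translate([2102, 278, 0]) cube([95, 95, 1343]);
translate([356, 278, 268]) cube([1746, 95, 70]);
translate([356, 278, 1032]) cube([1746, 95, 70]);
translate([478, 373, 30]) cube([109, 22, 1216]);
translate([709, 373, 30]) cube([109, 22, 1216]);
translate([940, 373, 30]) cube([109, 22, 1216]);
translate([1171, 373, 30]) cube([109, 22, 1216]);
translate([1402, 373, 30]) cube([109, 22, 1216]);
translate([1633, 373, 30]) cube([109, 22, 1216]);
translate([1864, 373, 30]) cube([109, 22, 1216]);


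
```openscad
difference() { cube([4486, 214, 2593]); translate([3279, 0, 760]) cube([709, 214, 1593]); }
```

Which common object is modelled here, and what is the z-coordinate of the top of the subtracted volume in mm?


A wall with a window opening. The window head height is 2353 mm.

A wall with a rectangular opening subtracted — a window. Sill at z = 760, opening 1593 mm tall, so the head is at 760 + 1593 = 2353 mm.


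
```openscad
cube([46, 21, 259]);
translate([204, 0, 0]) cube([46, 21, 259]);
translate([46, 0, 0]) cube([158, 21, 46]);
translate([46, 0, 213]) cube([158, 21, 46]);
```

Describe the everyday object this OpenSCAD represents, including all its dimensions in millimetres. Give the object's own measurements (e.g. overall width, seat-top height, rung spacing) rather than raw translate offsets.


A rectangular picture frame lying in the x–z plane (depth along y). The opening is 158 mm wide (x) by 167 mm tall (z), surrounded by a border 46 mm wide on all four sides. The frame is 21 mm deep and is made of two full-height vertical stiles with two horizontal rails fitted between them.


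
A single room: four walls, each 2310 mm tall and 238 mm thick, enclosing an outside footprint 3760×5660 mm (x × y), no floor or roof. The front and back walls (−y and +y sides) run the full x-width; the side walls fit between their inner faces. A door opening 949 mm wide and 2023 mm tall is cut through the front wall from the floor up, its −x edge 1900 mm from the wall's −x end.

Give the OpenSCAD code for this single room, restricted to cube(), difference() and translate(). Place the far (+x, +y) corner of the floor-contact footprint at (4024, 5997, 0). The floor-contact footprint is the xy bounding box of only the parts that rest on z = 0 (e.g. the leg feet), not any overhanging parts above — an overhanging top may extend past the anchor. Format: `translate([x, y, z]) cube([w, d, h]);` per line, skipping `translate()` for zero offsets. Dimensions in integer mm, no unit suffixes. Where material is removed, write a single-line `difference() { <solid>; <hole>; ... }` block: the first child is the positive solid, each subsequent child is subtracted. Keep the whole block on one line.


difference() { translate([264, 337, 0]) cube([3760, 238, 2310]); translate([2164, 337, 0]) cube([949, 238, 2023]); }
translate([264, 5759, 0]) cube([3760, 238, 2310]);
translate([264, 575, 0]) cube([238, 5184, 2310]);
translate([3786, 575, 0]) cube([238, 5184, 2310]);


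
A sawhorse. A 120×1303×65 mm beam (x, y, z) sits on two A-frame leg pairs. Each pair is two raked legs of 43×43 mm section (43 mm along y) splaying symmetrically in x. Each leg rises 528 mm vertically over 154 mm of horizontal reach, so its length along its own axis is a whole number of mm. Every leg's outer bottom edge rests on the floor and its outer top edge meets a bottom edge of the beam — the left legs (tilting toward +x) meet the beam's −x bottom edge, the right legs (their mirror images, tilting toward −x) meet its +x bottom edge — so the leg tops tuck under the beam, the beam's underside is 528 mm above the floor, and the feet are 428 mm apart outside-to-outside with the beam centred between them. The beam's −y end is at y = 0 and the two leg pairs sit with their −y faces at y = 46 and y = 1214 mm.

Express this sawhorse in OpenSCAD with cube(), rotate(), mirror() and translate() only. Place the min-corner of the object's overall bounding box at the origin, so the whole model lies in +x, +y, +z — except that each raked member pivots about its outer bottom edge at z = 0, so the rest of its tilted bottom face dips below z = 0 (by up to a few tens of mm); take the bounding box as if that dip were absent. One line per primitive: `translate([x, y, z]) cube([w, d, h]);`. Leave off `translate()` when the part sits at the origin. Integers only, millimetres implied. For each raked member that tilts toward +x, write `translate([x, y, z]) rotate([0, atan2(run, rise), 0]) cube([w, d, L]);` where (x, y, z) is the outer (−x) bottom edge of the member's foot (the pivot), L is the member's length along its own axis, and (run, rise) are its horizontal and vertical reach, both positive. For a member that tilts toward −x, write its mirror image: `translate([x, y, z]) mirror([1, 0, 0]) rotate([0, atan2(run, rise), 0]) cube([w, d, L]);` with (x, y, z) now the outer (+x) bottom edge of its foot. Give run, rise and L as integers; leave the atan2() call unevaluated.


translate([154, 0, 528]) cube([120, 1303, 65]);
translate([0, 46, 0]) rotate([0, atan2(154, 528), 0]) cube([43, 43, 550]);
translate([428, 46, 0]) mirror([1, 0, 0]) rotate([0, atan2(154, 528), 0]) cube([43, 43, 550]);
translate([0, 1214, 0]) rotate([0, atan2(154, 528), 0]) cube([43, 43, 550]);
translate([428, 1214, 0]) mirror([1, 0, 0]) rotate([0, atan2(154, 528), 0]) cube([43, 43, 550]);


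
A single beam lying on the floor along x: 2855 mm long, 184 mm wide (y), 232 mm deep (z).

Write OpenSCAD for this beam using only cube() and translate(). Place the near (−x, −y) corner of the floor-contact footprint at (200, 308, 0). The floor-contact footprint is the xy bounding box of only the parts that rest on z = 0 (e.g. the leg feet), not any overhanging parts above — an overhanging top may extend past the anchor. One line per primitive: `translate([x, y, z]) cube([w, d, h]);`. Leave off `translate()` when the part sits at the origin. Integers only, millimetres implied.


translate([200, 308, 0]) cube([2855, 184, 232]);


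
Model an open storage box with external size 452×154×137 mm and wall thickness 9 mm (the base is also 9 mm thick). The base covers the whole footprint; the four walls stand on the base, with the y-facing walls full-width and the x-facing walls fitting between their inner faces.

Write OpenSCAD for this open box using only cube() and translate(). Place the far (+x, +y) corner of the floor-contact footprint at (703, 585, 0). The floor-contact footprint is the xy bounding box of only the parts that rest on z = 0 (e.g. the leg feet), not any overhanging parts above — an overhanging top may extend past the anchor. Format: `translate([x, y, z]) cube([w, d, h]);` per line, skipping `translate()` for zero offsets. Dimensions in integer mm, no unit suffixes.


translate([251, 431, 0]) cube([452, 154, 9]);
translate([251, 431, 9]) cube([452, 9, 128]);
translate([251, 576, 9]) cube([452, 9, 128]);
translate([251, 440, 9]) cube([9, 136, 128]);
translate([694, 440, 9]) cube([9, 136, 128]);


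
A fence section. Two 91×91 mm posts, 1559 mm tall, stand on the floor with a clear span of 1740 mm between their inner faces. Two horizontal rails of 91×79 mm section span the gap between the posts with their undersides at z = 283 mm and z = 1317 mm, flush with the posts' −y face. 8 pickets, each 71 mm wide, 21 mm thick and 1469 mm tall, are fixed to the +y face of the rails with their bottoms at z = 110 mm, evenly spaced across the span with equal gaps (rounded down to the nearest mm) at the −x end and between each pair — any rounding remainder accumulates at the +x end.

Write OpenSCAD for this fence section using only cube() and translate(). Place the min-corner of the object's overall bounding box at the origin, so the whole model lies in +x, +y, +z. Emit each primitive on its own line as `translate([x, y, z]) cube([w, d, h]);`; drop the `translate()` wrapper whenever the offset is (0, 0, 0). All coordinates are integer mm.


cube([91, 91, 1559]);
translate([1831, 0, 0]) cube([91, 91, 1559]);
translate([91, 0, 283]) cube([1740, 91, 79]);
translate([91, 0, 1317]) cube([1740, 91, 79]);
translate([221, 91, 110]) cube([71, 21, 1469]);
translate([422, 91, 110]) cube([71, 21, 1469]);
translate([623, 91, 110]) cube([71, 21, 1469]);
translate([824, 91, 110]) cube([71, 21, 1469]);
translate([1025, 91, 110]) cube([71, 21, 1469]);
translate([1226, 91, 110]) cube([71, 21, 1469]);
translate([1427, 91, 110]) cube([71, 21, 1469]);
translate([1628, 91, 110]) cube([71, 21, 1469]);
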